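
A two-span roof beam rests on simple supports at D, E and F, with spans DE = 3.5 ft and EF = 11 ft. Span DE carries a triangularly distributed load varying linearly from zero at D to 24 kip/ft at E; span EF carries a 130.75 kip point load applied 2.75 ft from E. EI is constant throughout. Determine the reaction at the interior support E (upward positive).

R_E = 195.3 kip

Release continuity at E by inserting a hinge; the redundant is the internal moment M_E. The primary structure is two simply-supported spans DE and EF.
End slopes at the hinge E, treating each span as simply supported:
  span DE: triangular load, peak 24: w₀L³/(45EI) = 22.87/EI
  span EF: point load 130.75 at a = 2.75: Pab(L + b)/(6LEI) = 865.2/EI
  relative rotation θ_0 = (22.87 + 865.2)/EI = 888.1/EI
A unit hogging moment at E produces rotation L₁/(3EI) + L₂/(3EI) = 4.833/EI.
Compatibility: M_E·(L₁+L₂)/(3EI) = θ_0, giving M_E = 183.7 kip·ft (hogging).
Span DE, ΣM about D with M_E applied at E: R_E^{DE}·3.5 = 98 + 183.7, so R_E^{DE} = 80.5 kip and R_D = 42 − 80.5 = -38.5 kip.
Span EF, ΣM about F: R_E^{EF}·11 = 1079 + 183.7, so R_E^{EF} = 114.8 kip and R_F = 130.8 − 114.8 = 15.98 kip.
R_E = 80.5 + 114.8 = 195.3 kip.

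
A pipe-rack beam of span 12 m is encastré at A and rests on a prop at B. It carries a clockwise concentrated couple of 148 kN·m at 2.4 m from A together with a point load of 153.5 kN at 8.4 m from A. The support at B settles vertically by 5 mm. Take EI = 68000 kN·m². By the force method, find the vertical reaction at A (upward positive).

R_A = 60.93 kN

Remove the prop at B; the released (primary) structure is a cantilever built in at A.
Primary-structure tip deflection at B by superposition:
  clockwise couple 148 at a = 2.4: M₀a(2L − a)/(2EI) = 3836/EI
  point load 153.5 at a = 8.4: Pa²(3L − a)/(6EI) = 49822/EI
  δ_0 = 53659/EI
Tip deflection under a unit load at B: L³/(3EI) = 576/EI.
With EI = 68000 kN·m²: δ_0 = 0.7891 m and δ_{BB} = 0.008471 m/kN.
Compatibility — the beam at B must follow the support down by 0.005 m: δ_0 − R_B·δ_{BB} = 0.005, so R_B = (0.7891 − 0.005)/0.008471 = 92.57 kN.
Vertical equilibrium: R_A = ΣP − R_B = 153.5 − 92.57 = 60.93 kN.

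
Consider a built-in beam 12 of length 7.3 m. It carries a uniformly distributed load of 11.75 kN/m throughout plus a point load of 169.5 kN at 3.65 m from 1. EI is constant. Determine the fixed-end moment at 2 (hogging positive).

Release both end moments; the primary structure is a simply-supported span 12 with redundants M_1 and M_2.
End rotations of the released simple span under the applied load (×1/EI):
  at 1: UDL 11.75: wL³/(24EI) = 190.5/EI
  at 2: UDL 11.75: wL³/(24EI) = 190.5/EI
  at 1: point load 169.5 at a = 3.65: Pab(L + b)/(6LEI) = 564.5/EI
  at 2: point load 169.5 at a = 3.65: Pab(L + a)/(6LEI) = 564.5/EI
  θ_10 = 755/EI,  θ_20 = 755/EI
Flexibility coefficients: a unit moment at one end gives L/(3EI) there and L/(6EI) at the far end, so f₁₁ = f₂₂ = 2.433/EI and f₁₂ = f₂₁ = 1.217/EI.
Compatibility — zero rotation at each built-in end:
  2.433 M_1 + 1.217 M_2 = 755
  1.217 M_1 + 2.433 M_2 = 755
Solving the pair gives M_1 = 206.8 kN·m and M_2 = 206.8 kN·m (hogging).

M_2 = 206.8 kN·m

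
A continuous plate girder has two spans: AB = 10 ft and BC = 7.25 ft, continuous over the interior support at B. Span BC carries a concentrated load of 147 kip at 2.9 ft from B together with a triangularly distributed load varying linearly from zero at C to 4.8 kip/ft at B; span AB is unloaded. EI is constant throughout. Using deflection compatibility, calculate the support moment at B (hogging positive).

M_B = 93.07 kip·ft

Take M_B as the redundant. Released structure: two simple spans AB and BC with a hinge at B.
Rotations at B on the released spans (each span's end-slope, ×1/EI):
  span BC: point load 147 at a = 2.9: Pab(L + b)/(6LEI) = 494.5/EI
  span BC: triangular load, peak 4.8: w₀L³/(45EI) = 40.65/EI
  relative rotation θ_0 = (0 + 535.2)/EI = 535.2/EI
A unit hogging moment at B produces rotation L₁/(3EI) + L₂/(3EI) = 5.75/EI.
Compatibility: M_B·(L₁+L₂)/(3EI) = θ_0, giving M_B = 93.07 kip·ft (hogging).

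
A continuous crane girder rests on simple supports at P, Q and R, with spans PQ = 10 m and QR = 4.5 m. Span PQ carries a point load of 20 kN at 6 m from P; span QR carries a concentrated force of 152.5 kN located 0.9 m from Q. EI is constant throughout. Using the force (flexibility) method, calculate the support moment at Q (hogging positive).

M_Q = 57.15 kN·m

Take M_Q as the redundant. Released structure: two simple spans PQ and QR with a hinge at Q.
End slopes at the hinge Q, treating each span as simply supported:
  span PQ: point load 20 at a = 6: Pab(L + a)/(6LEI) = 128/EI
  span QR: point load 152.5 at a = 0.9: Pab(L + b)/(6LEI) = 148.2/EI
  relative rotation θ_0 = (128 + 148.2)/EI = 276.2/EI
A unit hogging moment at Q produces rotation L₁/(3EI) + L₂/(3EI) = 4.833/EI.
Compatibility: M_Q·(L₁+L₂)/(3EI) = θ_0, giving M_Q = 57.15 kN·m (hogging).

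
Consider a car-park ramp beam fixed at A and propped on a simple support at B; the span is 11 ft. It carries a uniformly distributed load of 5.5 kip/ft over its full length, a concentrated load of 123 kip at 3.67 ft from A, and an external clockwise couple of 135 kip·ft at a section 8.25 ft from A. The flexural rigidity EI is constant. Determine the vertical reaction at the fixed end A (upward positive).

Remove the prop at B; the released (primary) structure is a cantilever built in at A.
Primary-structure tip deflection at B by superposition:
  UDL 5.5: wL⁴/(8EI) = 10066/EI
  point load 123 at a = 3.67: Pa²(3L − a)/(6EI) = 8098/EI
  clockwise couple 135 at a = 8.25: M₀a(2L − a)/(2EI) = 7657/EI
  δ_0 = 25821/EI
Flexibility coefficient — unit upward force at B: δ_{BB} = L³/(3EI) = 443.7/EI.
The prop prevents deflection at B: R_B = δ_0/δ_{BB} = 25821/443.7 = 58.2 kip.
Vertical equilibrium: R_A = ΣP − R_B = 183.5 − 58.2 = 125.3 kip.

R_A = 125.3 kip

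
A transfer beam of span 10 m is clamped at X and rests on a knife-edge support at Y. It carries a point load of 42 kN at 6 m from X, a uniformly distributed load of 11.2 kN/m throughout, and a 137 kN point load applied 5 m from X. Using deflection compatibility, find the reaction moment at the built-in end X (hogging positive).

M_X = 467.4 kN·m

Choose R_Y as the redundant. The primary structure is the cantilever fixed at X.
Deflection at Y on the released cantilever, summing each load's contribution:
  point load 42 at a = 6: Pa²(3L − a)/(6EI) = 6048/EI
  UDL 11.2: wL⁴/(8EI) = 14000/EI
  point load 137 at a = 5: Pa²(3L − a)/(6EI) = 14271/EI
  δ_0 = 34319/EI
Flexibility coefficient — unit upward force at Y: δ_{YY} = L³/(3EI) = 333.3/EI.
The prop prevents deflection at Y: R_Y = δ_0/δ_{YY} = 34319/333.3 = 103 kN.
Moment equilibrium about X: M_X = Σ(load moments about X) − R_Y·L = 1497 − 103×10 = 467.4 kN·m.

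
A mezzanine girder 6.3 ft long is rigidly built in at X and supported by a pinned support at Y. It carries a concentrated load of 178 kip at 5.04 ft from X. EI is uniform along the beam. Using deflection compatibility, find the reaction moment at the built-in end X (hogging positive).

Release the roller at Y. Primary structure: cantilever fixed at X.
Downward deflection at the released point Y due to the loads:
  point load 178 at a = 5.04: Pa²(3L − a)/(6EI) = 10445/EI
Tip deflection under a unit load at Y: L³/(3EI) = 83.35/EI.
Compatibility at Y: δ_0 − R_Y·δ_{YY} = 0, so R_Y = 10445/83.35 = 125.3 kip.
Moment equilibrium about X: M_X = Σ(load moments about X) − R_Y·L = 897.1 − 125.3×6.3 = 107.7 kip·ft.

M_X = 107.7 kip·ft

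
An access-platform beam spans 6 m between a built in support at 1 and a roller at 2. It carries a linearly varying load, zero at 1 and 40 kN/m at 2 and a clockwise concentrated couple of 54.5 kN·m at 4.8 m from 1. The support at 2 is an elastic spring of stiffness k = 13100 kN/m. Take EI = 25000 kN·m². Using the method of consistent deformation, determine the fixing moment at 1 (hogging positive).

M_1 = 72.27 kN·m

Release the roller at 2. Primary structure: cantilever fixed at 1.
Downward deflection at the released point 2 due to the loads:
  triangular load, peak 40 at the free end: 11w₀L⁴/(120EI) = 4752/EI
  clockwise couple 54.5 at a = 4.8: M₀a(2L − a)/(2EI) = 941.8/EI
  δ_0 = 5694/EI
Flexibility coefficient — unit upward force at 2: δ_{22} = L³/(3EI) = 72/EI.
With EI = 25000 kN·m²: δ_0 = 0.22775 m and δ_{22} = 0.00288 m/kN.
Compatibility — the spring shortens by R_2/k under the reaction it provides: δ_0 − R_2·δ_{22} = R_2/k. With 1/k = 0.000076 m/kN, R_2 = δ_0 / (δ_{22} + 1/k) = 0.22775 / (0.00288 + 0.000076) = 77.04 kN.
Moment equilibrium about 1: M_1 = Σ(load moments about 1) − R_2·L = 534.5 − 77.04×6 = 72.27 kN·m.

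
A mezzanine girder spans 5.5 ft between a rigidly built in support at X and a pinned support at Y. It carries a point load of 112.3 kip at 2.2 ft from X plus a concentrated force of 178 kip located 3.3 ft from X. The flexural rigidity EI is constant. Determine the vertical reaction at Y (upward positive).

R_Y = 100.3 kip

Release the roller at Y. Primary structure: cantilever fixed at X.
Primary-structure tip deflection at Y by superposition:
  point load 112.3 at a = 2.2: Pa²(3L − a)/(6EI) = 1295/EI
  point load 178 at a = 3.3: Pa²(3L − a)/(6EI) = 4265/EI
  δ_0 = 5560/EI
Flexibility coefficient — unit upward force at Y: δ_{YY} = L³/(3EI) = 55.46/EI.
The prop prevents deflection at Y: R_Y = δ_0/δ_{YY} = 5560/55.46 = 100.3 kip.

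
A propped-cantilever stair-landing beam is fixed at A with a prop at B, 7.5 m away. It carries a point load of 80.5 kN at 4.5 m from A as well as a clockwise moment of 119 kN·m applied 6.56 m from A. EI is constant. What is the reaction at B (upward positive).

Remove the prop at B; the released (primary) structure is a cantilever built in at A.
Primary-structure tip deflection at B by superposition:
  point load 80.5 at a = 4.5: Pa²(3L − a)/(6EI) = 4890/EI
  clockwise couple 119 at a = 6.56: M₀a(2L − a)/(2EI) = 3294/EI
  δ_0 = 8185/EI
Tip deflection under a unit load at B: L³/(3EI) = 140.6/EI.
Compatibility at B: δ_0 − R_B·δ_{BB} = 0, so R_B = 8185/140.6 = 58.2 kN.

R_B = 58.2 kN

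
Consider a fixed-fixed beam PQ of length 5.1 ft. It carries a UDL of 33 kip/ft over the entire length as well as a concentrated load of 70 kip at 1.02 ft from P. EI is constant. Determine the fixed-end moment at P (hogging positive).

Release both end moments; the primary structure is a simply-supported span PQ with redundants M_P and M_Q.
End rotations of the released simple span under the applied load (×1/EI):
  at P: UDL 33: wL³/(24EI) = 182.4/EI
  at Q: UDL 33: wL³/(24EI) = 182.4/EI
  at P: point load 70 at a = 1.02: Pab(L + b)/(6LEI) = 87.39/EI
  at Q: point load 70 at a = 1.02: Pab(L + a)/(6LEI) = 58.26/EI
  θ_P0 = 269.8/EI,  θ_Q0 = 240.7/EI
Flexibility coefficients: a unit moment at one end gives L/(3EI) there and L/(6EI) at the far end, so f₁₁ = f₂₂ = 1.7/EI and f₁₂ = f₂₁ = 0.85/EI.
Compatibility — zero rotation at each built-in end:
  1.7 M_P + 0.85 M_Q = 269.8
  0.85 M_P + 1.7 M_Q = 240.7
Solving the pair gives M_P = 117.2 kip·ft and M_Q = 82.95 kip·ft (hogging).

M_P = 117.2 kip·ft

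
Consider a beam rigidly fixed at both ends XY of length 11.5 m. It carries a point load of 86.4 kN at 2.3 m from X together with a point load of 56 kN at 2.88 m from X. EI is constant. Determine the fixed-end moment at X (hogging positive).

M_X = 217.8 kN·m

Release both end moments; the primary structure is a simply-supported span XY with redundants M_X and M_Y.
Simple-span end rotations at X and Y under the given loads:
  at X: point load 86.4 at a = 2.3: Pab(L + b)/(6LEI) = 548.5/EI
  at Y: point load 86.4 at a = 2.3: Pab(L + a)/(6LEI) = 365.6/EI
  at X: point load 56 at a = 2.88: Pab(L + b)/(6LEI) = 405.4/EI
  at Y: point load 56 at a = 2.88: Pab(L + a)/(6LEI) = 289.7/EI
  θ_X0 = 953.9/EI,  θ_Y0 = 655.4/EI
Flexibility coefficients: a unit moment at one end gives L/(3EI) there and L/(6EI) at the far end, so f₁₁ = f₂₂ = 3.833/EI and f₁₂ = f₂₁ = 1.917/EI.
Compatibility — zero rotation at each built-in end:
  3.833 M_X + 1.917 M_Y = 953.9
  1.917 M_X + 3.833 M_Y = 655.4
Solving the pair gives M_X = 217.8 kN·m and M_Y = 62.07 kN·m (hogging).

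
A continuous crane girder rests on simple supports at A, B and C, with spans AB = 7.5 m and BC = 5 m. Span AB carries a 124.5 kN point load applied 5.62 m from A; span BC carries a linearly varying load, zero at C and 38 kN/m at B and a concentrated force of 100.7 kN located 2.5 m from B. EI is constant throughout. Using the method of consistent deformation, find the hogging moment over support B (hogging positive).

Take M_B as the redundant. Released structure: two simple spans AB and BC with a hinge at B.
Discontinuity in slope at B on the released structure — sum the simple-span end rotations:
  span AB: point load 124.5 at a = 5.62: Pab(L + a)/(6LEI) = 383.5/EI
  span BC: triangular load, peak 38: w₀L³/(45EI) = 105.6/EI
  span BC: point load 100.7 at a = 2.5: Pab(L + b)/(6LEI) = 157.3/EI
  relative rotation θ_0 = (383.5 + 262.9)/EI = 646.4/EI
A unit hogging moment at B produces rotation L₁/(3EI) + L₂/(3EI) = 4.167/EI.
Compatibility: M_B·(L₁+L₂)/(3EI) = θ_0, giving M_B = 155.1 kN·m (hogging).

M_B = 155.1 kN·m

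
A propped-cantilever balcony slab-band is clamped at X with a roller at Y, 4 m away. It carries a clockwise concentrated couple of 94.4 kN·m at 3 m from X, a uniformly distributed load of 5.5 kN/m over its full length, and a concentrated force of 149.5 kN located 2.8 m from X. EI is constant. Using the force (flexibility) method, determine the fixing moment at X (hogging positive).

Remove the prop at Y; the released (primary) structure is a cantilever built in at X.
Primary-structure tip deflection at Y by superposition:
  clockwise couple 94.4 at a = 3: M₀a(2L − a)/(2EI) = 708/EI
  UDL 5.5: wL⁴/(8EI) = 176/EI
  point load 149.5 at a = 2.8: Pa²(3L − a)/(6EI) = 1797/EI
  δ_0 = 2681/EI
Flexibility coefficient — unit upward force at Y: δ_{YY} = L³/(3EI) = 21.33/EI.
Compatibility at Y: δ_0 − R_Y·δ_{YY} = 0, so R_Y = 2681/21.33 = 125.7 kN.
Moment equilibrium about X: M_X = Σ(load moments about X) − R_Y·L = 557 − 125.7×4 = 54.28 kN·m.

M_X = 54.28 kN·m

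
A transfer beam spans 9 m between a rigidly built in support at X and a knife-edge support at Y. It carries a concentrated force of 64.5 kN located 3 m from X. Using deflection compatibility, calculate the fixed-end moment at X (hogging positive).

M_X = 107.5 kN·m

Release the roller at Y. Primary structure: cantilever fixed at X.
Free-end deflection of the primary structure under the applied loading (downward +):
  point load 64.5 at a = 3: Pa²(3L − a)/(6EI) = 2322/EI
Tip deflection under a unit load at Y: L³/(3EI) = 243/EI.
Compatibility at Y: δ_0 − R_Y·δ_{YY} = 0, so R_Y = 2322/243 = 9.556 kN.
Moment equilibrium about X: M_X = Σ(load moments about X) − R_Y·L = 193.5 − 9.556×9 = 107.5 kN·m.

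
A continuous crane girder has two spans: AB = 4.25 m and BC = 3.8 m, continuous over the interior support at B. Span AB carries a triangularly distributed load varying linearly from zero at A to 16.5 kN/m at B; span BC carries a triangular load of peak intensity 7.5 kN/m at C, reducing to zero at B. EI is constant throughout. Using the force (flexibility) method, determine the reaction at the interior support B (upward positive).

Insert a hinge at B; M_B is the redundant, and each span becomes simply supported.
Rotations at B on the released spans (each span's end-slope, ×1/EI):
  span AB: triangular load, peak 16.5: w₀L³/(45EI) = 28.15/EI
  span BC: triangular load, peak 7.5: 7w₀L³/(360EI) = 8.002/EI
  relative rotation θ_0 = (28.15 + 8.002)/EI = 36.15/EI
A unit hogging moment at B produces rotation L₁/(3EI) + L₂/(3EI) = 2.683/EI.
Compatibility: M_B·(L₁+L₂)/(3EI) = θ_0, giving M_B = 13.47 kN·m (hogging).
Span AB, ΣM about A with M_B applied at B: R_B^{AB}·4.25 = 99.34 + 13.47, so R_B^{AB} = 26.54 kN and R_A = 35.06 − 26.54 = 8.518 kN.
Span BC, ΣM about C: R_B^{BC}·3.8 = 18.05 + 13.47, so R_B^{BC} = 8.295 kN and R_C = 14.25 − 8.295 = 5.955 kN.
R_B = 26.54 + 8.295 = 34.84 kN.

R_B = 34.84 kN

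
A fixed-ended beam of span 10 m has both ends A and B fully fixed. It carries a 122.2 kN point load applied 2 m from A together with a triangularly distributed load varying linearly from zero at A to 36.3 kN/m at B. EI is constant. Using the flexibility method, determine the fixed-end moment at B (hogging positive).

Release both end moments; the primary structure is a simply-supported span AB with redundants M_A and M_B.
On the primary (simply-supported) span, the end slopes from the loading are:
  at A: point load 122.2 at a = 2: Pab(L + b)/(6LEI) = 586.6/EI
  at B: point load 122.2 at a = 2: Pab(L + a)/(6LEI) = 391/EI
  at A: triangular load, peak 36.3: 7w₀L³/(360EI) = 705.8/EI
  at B: triangular load, peak 36.3: w₀L³/(45EI) = 806.7/EI
  θ_A0 = 1292/EI,  θ_B0 = 1198/EI
Flexibility coefficients: a unit moment at one end gives L/(3EI) there and L/(6EI) at the far end, so f₁₁ = f₂₂ = 3.333/EI and f₁₂ = f₂₁ = 1.667/EI.
Compatibility — zero rotation at each built-in end:
  3.333 M_A + 1.667 M_B = 1292
  1.667 M_A + 3.333 M_B = 1198
Solving the pair gives M_A = 277.4 kN·m and M_B = 220.6 kN·m (hogging).

M_B = 220.6 kN·m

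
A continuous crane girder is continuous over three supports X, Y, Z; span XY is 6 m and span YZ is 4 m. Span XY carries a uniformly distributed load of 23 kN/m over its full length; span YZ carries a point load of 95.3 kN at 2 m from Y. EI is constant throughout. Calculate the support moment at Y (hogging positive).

Insert a hinge at Y; M_Y is the redundant, and each span becomes simply supported.
End slopes at the hinge Y, treating each span as simply supported:
  span XY: UDL 23: wL³/(24EI) = 207/EI
  span YZ: point load 95.3 at a = 2: Pab(L + b)/(6LEI) = 95.3/EI
  relative rotation θ_0 = (207 + 95.3)/EI = 302.3/EI
A unit hogging moment at Y produces rotation L₁/(3EI) + L₂/(3EI) = 3.333/EI.
Compatibility: M_Y·(L₁+L₂)/(3EI) = θ_0, giving M_Y = 90.69 kN·m (hogging).

M_Y = 90.69 kN·m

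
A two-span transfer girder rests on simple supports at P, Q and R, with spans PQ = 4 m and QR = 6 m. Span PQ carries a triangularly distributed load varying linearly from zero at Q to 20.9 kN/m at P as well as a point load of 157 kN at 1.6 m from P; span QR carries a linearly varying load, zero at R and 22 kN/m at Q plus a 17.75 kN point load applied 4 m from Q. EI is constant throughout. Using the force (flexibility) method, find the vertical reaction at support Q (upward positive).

R_Q = 164.6 kN

Release continuity at Q by inserting a hinge; the redundant is the internal moment M_Q. The primary structure is two simply-supported spans PQ and QR.
Discontinuity in slope at Q on the released structure — sum the simple-span end rotations:
  span PQ: triangular load, peak 20.9: 7w₀L³/(360EI) = 26.01/EI
  span PQ: point load 157 at a = 1.6: Pab(L + a)/(6LEI) = 140.7/EI
  span QR: triangular load, peak 22: w₀L³/(45EI) = 105.6/EI
  span QR: point load 17.75 at a = 4: Pab(L + b)/(6LEI) = 31.56/EI
  relative rotation θ_0 = (166.7 + 137.2)/EI = 303.8/EI
A unit hogging moment at Q produces rotation L₁/(3EI) + L₂/(3EI) = 3.333/EI.
Compatibility: M_Q·(L₁+L₂)/(3EI) = θ_0, giving M_Q = 91.15 kN·m (hogging).
Span PQ, ΣM about P with M_Q applied at Q: R_Q^{PQ}·4 = 306.9 + 91.15, so R_Q^{PQ} = 99.52 kN and R_P = 198.8 − 99.52 = 99.28 kN.
Span QR, ΣM about R: R_Q^{QR}·6 = 299.5 + 91.15, so R_Q^{QR} = 65.11 kN and R_R = 83.75 − 65.11 = 18.64 kN.
R_Q = 99.52 + 65.11 = 164.6 kN.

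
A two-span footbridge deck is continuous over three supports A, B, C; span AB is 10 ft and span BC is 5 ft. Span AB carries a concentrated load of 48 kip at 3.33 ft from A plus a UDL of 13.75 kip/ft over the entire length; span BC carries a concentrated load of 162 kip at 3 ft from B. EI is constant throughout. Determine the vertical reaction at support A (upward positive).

Release continuity at B by inserting a hinge; the redundant is the internal moment M_B. The primary structure is two simply-supported spans AB and BC.
Rotations at B on the released spans (each span's end-slope, ×1/EI):
  span AB: point load 48 at a = 3.33: Pab(L + a)/(6LEI) = 236.9/EI
  span AB: UDL 13.75: wL³/(24EI) = 572.9/EI
  span BC: point load 162 at a = 3: Pab(L + b)/(6LEI) = 226.8/EI
  relative rotation θ_0 = (809.8 + 226.8)/EI = 1037/EI
A unit hogging moment at B produces rotation L₁/(3EI) + L₂/(3EI) = 5/EI.
Slope continuity at B: θ_0 = M_B·5/EI, so M_B = 1037/5 = 207.3 kip·ft (hogging).
Span AB, ΣM about A with M_B applied at B: R_B^{AB}·10 = 847.3 + 207.3, so R_B^{AB} = 105.5 kip and R_A = 185.5 − 105.5 = 80.03 kip.

R_A = 80.03 kip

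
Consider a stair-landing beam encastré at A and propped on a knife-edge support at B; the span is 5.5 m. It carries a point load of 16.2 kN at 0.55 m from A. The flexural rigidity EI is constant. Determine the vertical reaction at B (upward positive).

R_B = 0.2349 kN

Release the roller at B. Primary structure: cantilever fixed at A.
Deflection at B on the released cantilever, summing each load's contribution:
  point load 16.2 at a = 0.55: Pa²(3L − a)/(6EI) = 13.03/EI
Tip deflection under a unit load at B: L³/(3EI) = 55.46/EI.
The prop prevents deflection at B: R_B = δ_0/δ_{BB} = 13.03/55.46 = 0.2349 kN.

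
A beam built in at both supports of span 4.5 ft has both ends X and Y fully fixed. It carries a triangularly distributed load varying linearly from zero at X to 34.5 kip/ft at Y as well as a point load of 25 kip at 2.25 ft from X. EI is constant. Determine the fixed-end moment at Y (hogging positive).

Release both end moments; the primary structure is a simply-supported span XY with redundants M_X and M_Y.
End rotations of the released simple span under the applied load (×1/EI):
  at X: triangular load, peak 34.5: 7w₀L³/(360EI) = 61.13/EI
  at Y: triangular load, peak 34.5: w₀L³/(45EI) = 69.86/EI
  at X: point load 25 at a = 2.25: Pab(L + b)/(6LEI) = 31.64/EI
  at Y: point load 25 at a = 2.25: Pab(L + a)/(6LEI) = 31.64/EI
  θ_X0 = 92.77/EI,  θ_Y0 = 101.5/EI
Flexibility coefficients: a unit moment at one end gives L/(3EI) there and L/(6EI) at the far end, so f₁₁ = f₂₂ = 1.5/EI and f₁₂ = f₂₁ = 0.75/EI.
Compatibility — zero rotation at each built-in end:
  1.5 M_X + 0.75 M_Y = 92.77
  0.75 M_X + 1.5 M_Y = 101.5
Solving the pair gives M_X = 37.35 kip·ft and M_Y = 48.99 kip·ft (hogging).

M_Y = 48.99 kip·ft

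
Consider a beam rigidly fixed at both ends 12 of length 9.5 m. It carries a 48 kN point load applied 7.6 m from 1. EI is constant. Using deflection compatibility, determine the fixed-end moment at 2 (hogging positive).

Release both end moments; the primary structure is a simply-supported span 12 with redundants M_1 and M_2.
Simple-span end rotations at 1 and 2 under the given loads:
  at 1: point load 48 at a = 7.6: Pab(L + b)/(6LEI) = 138.6/EI
  at 2: point load 48 at a = 7.6: Pab(L + a)/(6LEI) = 207.9/EI
  θ_10 = 138.6/EI,  θ_20 = 207.9/EI
Flexibility coefficients: a unit moment at one end gives L/(3EI) there and L/(6EI) at the far end, so f₁₁ = f₂₂ = 3.167/EI and f₁₂ = f₂₁ = 1.583/EI.
Compatibility — zero rotation at each built-in end:
  3.167 M_1 + 1.583 M_2 = 138.6
  1.583 M_1 + 3.167 M_2 = 207.9
Solving the pair gives M_1 = 14.59 kN·m and M_2 = 58.37 kN·m (hogging).

M_2 = 58.37 kN·m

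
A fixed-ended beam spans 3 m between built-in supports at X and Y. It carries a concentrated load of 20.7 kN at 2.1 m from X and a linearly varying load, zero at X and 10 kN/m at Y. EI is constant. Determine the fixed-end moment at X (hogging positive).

M_X = 6.912 kN·m

Release both end moments; the primary structure is a simply-supported span XY with redundants M_X and M_Y.
End rotations of the released simple span under the applied load (×1/EI):
  at X: point load 20.7 at a = 2.1: Pab(L + b)/(6LEI) = 8.477/EI
  at Y: point load 20.7 at a = 2.1: Pab(L + a)/(6LEI) = 11.08/EI
  at X: triangular load, peak 10: 7w₀L³/(360EI) = 5.25/EI
  at Y: triangular load, peak 10: w₀L³/(45EI) = 6/EI
  θ_X0 = 13.73/EI,  θ_Y0 = 17.08/EI
Flexibility coefficients: a unit moment at one end gives L/(3EI) there and L/(6EI) at the far end, so f₁₁ = f₂₂ = 1/EI and f₁₂ = f₂₁ = 0.5/EI.
Compatibility — zero rotation at each built-in end:
  1 M_X + 0.5 M_Y = 13.73
  0.5 M_X + 1 M_Y = 17.08
Solving the pair gives M_X = 6.912 kN·m and M_Y = 13.63 kN·m (hogging).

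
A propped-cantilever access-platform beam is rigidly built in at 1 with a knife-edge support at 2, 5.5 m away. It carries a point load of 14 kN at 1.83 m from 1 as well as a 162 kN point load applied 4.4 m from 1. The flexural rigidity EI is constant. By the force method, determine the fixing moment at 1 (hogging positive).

Remove the prop at 2; the released (primary) structure is a cantilever built in at 1.
Primary-structure tip deflection at 2 by superposition:
  point load 14 at a = 1.83: Pa²(3L − a)/(6EI) = 114.6/EI
  point load 162 at a = 4.4: Pa²(3L − a)/(6EI) = 6325/EI
  δ_0 = 6440/EI
Flexibility coefficient — unit upward force at 2: δ_{22} = L³/(3EI) = 55.46/EI.
The prop prevents deflection at 2: R_2 = δ_0/δ_{22} = 6440/55.46 = 116.1 kN.
Moment equilibrium about 1: M_1 = Σ(load moments about 1) − R_2·L = 738.4 − 116.1×5.5 = 99.79 kN·m.

M_1 = 99.79 kN·m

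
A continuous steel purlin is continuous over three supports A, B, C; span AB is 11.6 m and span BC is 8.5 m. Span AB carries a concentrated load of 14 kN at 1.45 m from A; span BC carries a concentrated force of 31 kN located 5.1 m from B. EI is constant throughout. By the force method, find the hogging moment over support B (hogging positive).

M_B = 24.49 kN·m

Insert a hinge at B; M_B is the redundant, and each span becomes simply supported.
Rotations at B on the released spans (each span's end-slope, ×1/EI):
  span AB: point load 14 at a = 1.45: Pab(L + a)/(6LEI) = 38.63/EI
  span BC: point load 31 at a = 5.1: Pab(L + b)/(6LEI) = 125.4/EI
  relative rotation θ_0 = (38.63 + 125.4)/EI = 164.1/EI
A unit hogging moment at B produces rotation L₁/(3EI) + L₂/(3EI) = 6.7/EI.
Compatibility: M_B·(L₁+L₂)/(3EI) = θ_0, giving M_B = 24.49 kN·m (hogging).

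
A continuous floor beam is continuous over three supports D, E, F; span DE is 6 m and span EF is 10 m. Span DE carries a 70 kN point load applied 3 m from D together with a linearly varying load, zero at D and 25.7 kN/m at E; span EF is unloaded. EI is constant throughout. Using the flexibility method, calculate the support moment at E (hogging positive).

M_E = 52.66 kN·m

Release continuity at E by inserting a hinge; the redundant is the internal moment M_E. The primary structure is two simply-supported spans DE and EF.
Rotations at E on the released spans (each span's end-slope, ×1/EI):
  span DE: point load 70 at a = 3: Pab(L + a)/(6LEI) = 157.5/EI
  span DE: triangular load, peak 25.7: w₀L³/(45EI) = 123.4/EI
  relative rotation θ_0 = (280.9 + 0)/EI = 280.9/EI
A unit hogging moment at E produces rotation L₁/(3EI) + L₂/(3EI) = 5.333/EI.
Compatibility: M_E·(L₁+L₂)/(3EI) = θ_0, giving M_E = 52.66 kN·m (hogging).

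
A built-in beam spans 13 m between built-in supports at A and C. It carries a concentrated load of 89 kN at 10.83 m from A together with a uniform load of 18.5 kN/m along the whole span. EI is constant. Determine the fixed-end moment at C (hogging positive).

Release both end moments; the primary structure is a simply-supported span AC with redundants M_A and M_C.
On the primary (simply-supported) span, the end slopes from the loading are:
  at A: point load 89 at a = 10.83: Pab(L + b)/(6LEI) = 406.8/EI
  at C: point load 89 at a = 10.83: Pab(L + a)/(6LEI) = 639/EI
  at A: UDL 18.5: wL³/(24EI) = 1694/EI
  at C: UDL 18.5: wL³/(24EI) = 1694/EI
  θ_A0 = 2100/EI,  θ_C0 = 2333/EI
Flexibility coefficients: a unit moment at one end gives L/(3EI) there and L/(6EI) at the far end, so f₁₁ = f₂₂ = 4.333/EI and f₁₂ = f₂₁ = 2.167/EI.
Compatibility — zero rotation at each built-in end:
  4.333 M_A + 2.167 M_C = 2100
  2.167 M_A + 4.333 M_C = 2333
Solving the pair gives M_A = 287.4 kN·m and M_C = 394.6 kN·m (hogging).

M_C = 394.6 kN·m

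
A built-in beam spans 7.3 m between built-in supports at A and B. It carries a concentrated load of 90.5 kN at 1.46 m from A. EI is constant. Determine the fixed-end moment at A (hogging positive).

M_A = 84.56 kN·m

Take the two fixed-end moments M_A, M_B as redundants; the released structure is the simple span AB.
End rotations of the released simple span under the applied load (×1/EI):
  at A: point load 90.5 at a = 1.46: Pab(L + b)/(6LEI) = 231.5/EI
  at B: point load 90.5 at a = 1.46: Pab(L + a)/(6LEI) = 154.3/EI
  θ_A0 = 231.5/EI,  θ_B0 = 154.3/EI
Flexibility coefficients: a unit moment at one end gives L/(3EI) there and L/(6EI) at the far end, so f₁₁ = f₂₂ = 2.433/EI and f₁₂ = f₂₁ = 1.217/EI.
Compatibility — zero rotation at each built-in end:
  2.433 M_A + 1.217 M_B = 231.5
  1.217 M_A + 2.433 M_B = 154.3
Solving the pair gives M_A = 84.56 kN·m and M_B = 21.14 kN·m (hogging).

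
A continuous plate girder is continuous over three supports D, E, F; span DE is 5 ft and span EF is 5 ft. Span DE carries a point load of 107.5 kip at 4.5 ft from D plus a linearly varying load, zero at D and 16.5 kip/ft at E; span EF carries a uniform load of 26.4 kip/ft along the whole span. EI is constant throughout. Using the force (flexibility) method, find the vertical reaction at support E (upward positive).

R_E = 221.4 kip

Release continuity at E by inserting a hinge; the redundant is the internal moment M_E. The primary structure is two simply-supported spans DE and EF.
Rotations at E on the released spans (each span's end-slope, ×1/EI):
  span DE: point load 107.5 at a = 4.5: Pab(L + a)/(6LEI) = 76.59/EI
  span DE: triangular load, peak 16.5: w₀L³/(45EI) = 45.83/EI
  span EF: UDL 26.4: wL³/(24EI) = 137.5/EI
  relative rotation θ_0 = (122.4 + 137.5)/EI = 259.9/EI
A unit hogging moment at E produces rotation L₁/(3EI) + L₂/(3EI) = 3.333/EI.
Slope continuity at E: θ_0 = M_E·3.333/EI, so M_E = 259.9/3.333 = 77.98 kip·ft (hogging).
Span DE, ΣM about D with M_E applied at E: R_E^{DE}·5 = 621.2 + 77.98, so R_E^{DE} = 139.8 kip and R_D = 148.8 − 139.8 = 8.904 kip.
Span EF, ΣM about F: R_E^{EF}·5 = 330 + 77.98, so R_E^{EF} = 81.6 kip and R_F = 132 − 81.6 = 50.4 kip.
R_E = 139.8 + 81.6 = 221.4 kip.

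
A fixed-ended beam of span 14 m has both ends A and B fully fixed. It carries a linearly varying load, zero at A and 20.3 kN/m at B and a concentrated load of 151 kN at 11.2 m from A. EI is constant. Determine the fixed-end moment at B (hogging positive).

Release both end moments; the primary structure is a simply-supported span AB with redundants M_A and M_B.
Simple-span end rotations at A and B under the given loads:
  at A: triangular load, peak 20.3: 7w₀L³/(360EI) = 1083/EI
  at B: triangular load, peak 20.3: w₀L³/(45EI) = 1238/EI
  at A: point load 151 at a = 11.2: Pab(L + b)/(6LEI) = 947.1/EI
  at B: point load 151 at a = 11.2: Pab(L + a)/(6LEI) = 1421/EI
  θ_A0 = 2030/EI,  θ_B0 = 2658/EI
Flexibility coefficients: a unit moment at one end gives L/(3EI) there and L/(6EI) at the far end, so f₁₁ = f₂₂ = 4.667/EI and f₁₂ = f₂₁ = 2.333/EI.
Compatibility — zero rotation at each built-in end:
  4.667 M_A + 2.333 M_B = 2030
  2.333 M_A + 4.667 M_B = 2658
Solving the pair gives M_A = 200.3 kN·m and M_B = 469.5 kN·m (hogging).

M_B = 469.5 kN·m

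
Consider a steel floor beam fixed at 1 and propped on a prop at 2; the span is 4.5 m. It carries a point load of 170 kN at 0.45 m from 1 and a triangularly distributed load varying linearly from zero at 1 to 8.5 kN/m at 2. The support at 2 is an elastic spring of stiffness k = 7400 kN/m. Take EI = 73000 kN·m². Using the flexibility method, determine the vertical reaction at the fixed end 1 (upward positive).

R_1 = 179.3 kN

Remove the prop at 2; the released (primary) structure is a cantilever built in at 1.
Downward deflection at the released point 2 due to the loads:
  point load 170 at a = 0.45: Pa²(3L − a)/(6EI) = 74.87/EI
  triangular load, peak 8.5 at the free end: 11w₀L⁴/(120EI) = 319.5/EI
  δ_0 = 394.4/EI
Tip deflection under a unit load at 2: L³/(3EI) = 30.38/EI.
With EI = 73000 kN·m²: δ_0 = 0.005402 m and δ_{22} = 0.000416 m/kN.
Compatibility — the spring shortens by R_2/k under the reaction it provides: δ_0 − R_2·δ_{22} = R_2/k. With 1/k = 0.000135 m/kN, R_2 = δ_0 / (δ_{22} + 1/k) = 0.005402 / (0.000416 + 0.000135) = 9.801 kN.
Vertical equilibrium: R_1 = ΣP − R_2 = 189.1 − 9.801 = 179.3 kN.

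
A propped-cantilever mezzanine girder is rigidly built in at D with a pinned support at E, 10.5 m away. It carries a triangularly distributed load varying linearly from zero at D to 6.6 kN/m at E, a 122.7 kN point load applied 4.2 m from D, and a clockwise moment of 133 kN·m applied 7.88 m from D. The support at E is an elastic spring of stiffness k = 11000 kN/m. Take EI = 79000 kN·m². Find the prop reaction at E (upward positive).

Choose R_E as the redundant. The primary structure is the cantilever fixed at D.
Free-end deflection of the primary structure under the applied loading (downward +):
  triangular load, peak 6.6 at the free end: 11w₀L⁴/(120EI) = 7354/EI
  point load 122.7 at a = 4.2: Pa²(3L − a)/(6EI) = 9848/EI
  clockwise couple 133 at a = 7.88: M₀a(2L − a)/(2EI) = 6875/EI
  δ_0 = 24077/EI
Flexibility coefficient — unit upward force at E: δ_{EE} = L³/(3EI) = 385.9/EI.
With EI = 79000 kN·m²: δ_0 = 0.30477 m and δ_{EE} = 0.004884 m/kN.
Compatibility — the spring shortens by R_E/k under the reaction it provides: δ_0 − R_E·δ_{EE} = R_E/k. With 1/k = 0.000091 m/kN, R_E = δ_0 / (δ_{EE} + 1/k) = 0.30477 / (0.004884 + 0.000091) = 61.26 kN.

R_E = 61.26 kN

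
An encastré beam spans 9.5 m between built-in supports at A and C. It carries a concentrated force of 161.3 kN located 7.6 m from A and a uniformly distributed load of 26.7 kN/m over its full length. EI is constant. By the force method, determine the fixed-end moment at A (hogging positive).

Take the two fixed-end moments M_A, M_C as redundants; the released structure is the simple span AC.
On the primary (simply-supported) span, the end slopes from the loading are:
  at A: point load 161.3 at a = 7.6: Pab(L + b)/(6LEI) = 465.8/EI
  at C: point load 161.3 at a = 7.6: Pab(L + a)/(6LEI) = 698.8/EI
  at A: UDL 26.7: wL³/(24EI) = 953.8/EI
  at C: UDL 26.7: wL³/(24EI) = 953.8/EI
  θ_A0 = 1420/EI,  θ_C0 = 1653/EI
Flexibility coefficients: a unit moment at one end gives L/(3EI) there and L/(6EI) at the far end, so f₁₁ = f₂₂ = 3.167/EI and f₁₂ = f₂₁ = 1.583/EI.
Compatibility — zero rotation at each built-in end:
  3.167 M_A + 1.583 M_C = 1420
  1.583 M_A + 3.167 M_C = 1653
Solving the pair gives M_A = 249.8 kN·m and M_C = 396.9 kN·m (hogging).

M_A = 249.8 kN·m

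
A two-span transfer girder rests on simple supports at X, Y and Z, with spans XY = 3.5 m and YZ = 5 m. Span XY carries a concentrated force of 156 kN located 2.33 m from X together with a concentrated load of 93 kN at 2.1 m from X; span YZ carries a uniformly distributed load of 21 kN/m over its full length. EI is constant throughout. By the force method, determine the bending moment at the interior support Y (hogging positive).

Release continuity at Y by inserting a hinge; the redundant is the internal moment M_Y. The primary structure is two simply-supported spans XY and YZ.
Rotations at Y on the released spans (each span's end-slope, ×1/EI):
  span XY: point load 156 at a = 2.33: Pab(L + a)/(6LEI) = 118.1/EI
  span XY: point load 93 at a = 2.1: Pab(L + a)/(6LEI) = 72.91/EI
  span YZ: UDL 21: wL³/(24EI) = 109.4/EI
  relative rotation θ_0 = (191 + 109.4)/EI = 300.4/EI
A unit hogging moment at Y produces rotation L₁/(3EI) + L₂/(3EI) = 2.833/EI.
Compatibility: M_Y·(L₁+L₂)/(3EI) = θ_0, giving M_Y = 106 kN·m (hogging).

M_Y = 106 kN·m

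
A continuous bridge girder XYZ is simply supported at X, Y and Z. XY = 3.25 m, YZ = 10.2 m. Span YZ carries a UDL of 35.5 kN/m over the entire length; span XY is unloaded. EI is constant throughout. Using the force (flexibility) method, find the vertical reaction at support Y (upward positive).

R_Y = 323.1 kN

Take M_Y as the redundant. Released structure: two simple spans XY and YZ with a hinge at Y.
Rotations at Y on the released spans (each span's end-slope, ×1/EI):
  span YZ: UDL 35.5: wL³/(24EI) = 1570/EI
  relative rotation θ_0 = (0 + 1570)/EI = 1570/EI
A unit hogging moment at Y produces rotation L₁/(3EI) + L₂/(3EI) = 4.483/EI.
Compatibility: M_Y·(L₁+L₂)/(3EI) = θ_0, giving M_Y = 350.1 kN·m (hogging).
Span XY, ΣM about X with M_Y applied at Y: R_Y^{XY}·3.25 = 0 + 350.1, so R_Y^{XY} = 107.7 kN and R_X = 0 − 107.7 = -107.7 kN.
Span YZ, ΣM about Z: R_Y^{YZ}·10.2 = 1847 + 350.1, so R_Y^{YZ} = 215.4 kN and R_Z = 362.1 − 215.4 = 146.7 kN.
R_Y = 107.7 + 215.4 = 323.1 kN.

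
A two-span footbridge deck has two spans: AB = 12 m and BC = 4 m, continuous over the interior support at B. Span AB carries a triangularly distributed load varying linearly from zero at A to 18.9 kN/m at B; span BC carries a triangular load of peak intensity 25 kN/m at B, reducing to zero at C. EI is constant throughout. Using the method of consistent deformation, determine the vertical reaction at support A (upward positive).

Take M_B as the redundant. Released structure: two simple spans AB and BC with a hinge at B.
Rotations at B on the released spans (each span's end-slope, ×1/EI):
  span AB: triangular load, peak 18.9: w₀L³/(45EI) = 725.8/EI
  span BC: triangular load, peak 25: w₀L³/(45EI) = 35.56/EI
  relative rotation θ_0 = (725.8 + 35.56)/EI = 761.3/EI
A unit hogging moment at B produces rotation L₁/(3EI) + L₂/(3EI) = 5.333/EI.
Slope continuity at B: θ_0 = M_B·5.333/EI, so M_B = 761.3/5.333 = 142.7 kN·m (hogging).
Span AB, ΣM about A with M_B applied at B: R_B^{AB}·12 = 907.2 + 142.7, so R_B^{AB} = 87.5 kN and R_A = 113.4 − 87.5 = 25.9 kN.

R_A = 25.9 kN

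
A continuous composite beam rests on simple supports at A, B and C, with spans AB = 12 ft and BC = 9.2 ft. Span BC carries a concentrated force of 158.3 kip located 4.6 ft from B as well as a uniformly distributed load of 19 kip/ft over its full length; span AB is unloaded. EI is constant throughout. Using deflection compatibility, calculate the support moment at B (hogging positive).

M_B = 205.7 kip·ft

Insert a hinge at B; M_B is the redundant, and each span becomes simply supported.
Rotations at B on the released spans (each span's end-slope, ×1/EI):
  span BC: point load 158.3 at a = 4.6: Pab(L + b)/(6LEI) = 837.4/EI
  span BC: UDL 19: wL³/(24EI) = 616.5/EI
  relative rotation θ_0 = (0 + 1454)/EI = 1454/EI
A unit hogging moment at B produces rotation L₁/(3EI) + L₂/(3EI) = 7.067/EI.
Compatibility: M_B·(L₁+L₂)/(3EI) = θ_0, giving M_B = 205.7 kip·ft (hogging).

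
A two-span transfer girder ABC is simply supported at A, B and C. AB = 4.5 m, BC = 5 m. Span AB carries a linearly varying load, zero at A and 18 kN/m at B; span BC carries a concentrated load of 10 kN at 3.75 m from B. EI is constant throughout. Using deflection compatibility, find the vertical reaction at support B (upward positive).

Insert a hinge at B; M_B is the redundant, and each span becomes simply supported.
Discontinuity in slope at B on the released structure — sum the simple-span end rotations:
  span AB: triangular load, peak 18: w₀L³/(45EI) = 36.45/EI
  span BC: point load 10 at a = 3.75: Pab(L + b)/(6LEI) = 9.766/EI
  relative rotation θ_0 = (36.45 + 9.766)/EI = 46.22/EI
A unit hogging moment at B produces rotation L₁/(3EI) + L₂/(3EI) = 3.167/EI.
Slope continuity at B: θ_0 = M_B·3.167/EI, so M_B = 46.22/3.167 = 14.59 kN·m (hogging).
Span AB, ΣM about A with M_B applied at B: R_B^{AB}·4.5 = 121.5 + 14.59, so R_B^{AB} = 30.24 kN and R_A = 40.5 − 30.24 = 10.26 kN.
Span BC, ΣM about C: R_B^{BC}·5 = 12.5 + 14.59, so R_B^{BC} = 5.419 kN and R_C = 10 − 5.419 = 4.581 kN.
R_B = 30.24 + 5.419 = 35.66 kN.

R_B = 35.66 kN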